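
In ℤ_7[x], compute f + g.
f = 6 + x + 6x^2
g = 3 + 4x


Add coefficients mod 7:
x^0: 6 + 3 = 2 (mod 7)
x^1: 1 + 4 = 5 (mod 7)
x^2: 6 + 0 = 6 (mod 7)
Result: 2 + 5x + 6x^2

f + g = 2 + 5x + 6x^2


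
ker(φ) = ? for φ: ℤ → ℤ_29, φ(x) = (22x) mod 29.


Kernel = preimage of identity
ker(φ) = {x ∈ ℤ : 22x ≡ 0 (mod 29)}. gcd(22,29) = 1, so 22x ≡ 0 (mod 29) ⟺ x ≡ 0 (mod 29/1 = 29). Hence ker(φ) = 29ℤ

ker(φ) = 29ℤ


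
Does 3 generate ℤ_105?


g generates ℤ_n iff gcd(g, n) = 1
gcd(3, 105) = 3
Since gcd = 3 ≠ 1, ⟨3⟩ has order 35 < 105, so 3 is not a generator.

No, 3 does not generate ℤ_105


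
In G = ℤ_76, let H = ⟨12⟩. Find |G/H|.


|⟨12⟩| = n / gcd(12, 76) = 76 / 4 = 19
H is normal (ℤ_76 is abelian).
|G/H| = |G| / |H| = 76 / 19 = 4

|G/H| = 4


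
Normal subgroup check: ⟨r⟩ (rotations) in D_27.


H = ⟨r⟩ (rotations) in D_27
The rotation subgroup ⟨r⟩ has index 2 in D_27, so it is normal

Yes, normal subgroup


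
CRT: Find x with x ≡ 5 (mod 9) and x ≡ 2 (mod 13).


m₁ = 9, m₂ = 13, gcd = 1, so CRT applies. M = m₁·m₂ = 117
Let M₁ = M/m₁ = 13, M₂ = M/m₂ = 9
Find y₁ ≡ M₁⁻¹ (mod m₁): 13⁻¹ ≡ 7 (mod 9)
Find y₂ ≡ M₂⁻¹ (mod m₂): 9⁻¹ ≡ 3 (mod 13)
x = a₁·M₁·y₁ + a₂·M₂·y₂ = 5·13·7 + 2·9·3 = 509
Reduce mod 117: x ≡ 41
Check: 41 mod 9 = 5 ✓, 41 mod 13 = 2 ✓

x ≡ 41 (mod 117)


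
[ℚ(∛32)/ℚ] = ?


∛32 has minimal polynomial x³ - 32 (irreducible over ℚ since 32 is not a perfect cube)

[ℚ(∛32)/ℚ] = 3


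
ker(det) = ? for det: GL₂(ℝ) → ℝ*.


Kernel = preimage of identity
ker(det) = {A | det(A) = 1} = SL₂(ℝ)

ker(det) = SL₂(ℝ)


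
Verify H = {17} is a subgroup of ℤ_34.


Subgroup test for H = {17} in (ℤ_34, +):
(1) 0 ∈ H? No
(2) Closure: for all a,b ∈ H, (a+b) mod 34 ∈ H? No  [counterexample: 17 + 17 = 0 ∉ H]
(3) Inverses: for all a ∈ H, -a mod 34 ∈ H? Yes

No, H is not a subgroup of ℤ_34


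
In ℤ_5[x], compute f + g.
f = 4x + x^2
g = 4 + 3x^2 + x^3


Add coefficients mod 5:
x^0: 0 + 4 = 4 (mod 5)
x^1: 4 + 0 = 4 (mod 5)
x^2: 1 + 3 = 4 (mod 5)
x^3: 0 + 1 = 1 (mod 5)
Result: 4 + 4x + 4x^2 + x^3

f + g = 4 + 4x + 4x^2 + x^3


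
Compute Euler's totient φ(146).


Factor n: 146 = 2 × 73
φ(n) = n · ∏(1 - 1/p) over distinct primes p | n
φ(146) = 146 · (1 - 1/2) · (1 - 1/73) = 72

φ(146) = 72


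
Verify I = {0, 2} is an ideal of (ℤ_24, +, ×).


Check ideal conditions for I = {0, 2} in ℤ_24:
(1) I is an additive subgroup? No
(2) For r ∈ ℤ_24 and a ∈ I: r·a ∈ I? No  [counterexample: r=2, a=2, r·a mod 24 = 4 ∉ I]

No, I is not an ideal of ℤ_24


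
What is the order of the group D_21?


|D_n| = 2n (n rotations and n reflections)
|D_21| = 2×21 = 42

|D_21| = 42


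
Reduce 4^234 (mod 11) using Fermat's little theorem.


Fermat's little theorem: if p is prime and gcd(a,p)=1, then a^(p-1) ≡ 1 (mod p)
p = 11 is prime, gcd(4,11) = 1
Reduce exponent: 234 mod 10 = 4
So 4^234 ≡ 4^4 (mod 11)
4^4 mod 11 = 3

4^234 ≡ 3 (mod 11)


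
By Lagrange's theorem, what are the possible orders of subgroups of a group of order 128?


Lagrange's theorem: |H| divides |G|
|G| = 128
Divisors of 128: 1, 2, 4, 8, 16, 32, 64, 128

Possible subgroup orders: {1, 2, 4, 8, 16, 32, 64, 128}


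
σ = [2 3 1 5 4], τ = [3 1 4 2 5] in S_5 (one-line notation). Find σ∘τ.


σ∘τ: apply τ first, then σ
1 →τ 3 →σ 1
2 →τ 1 →σ 2
3 →τ 4 →σ 5
4 →τ 2 →σ 3
5 →τ 5 →σ 4

σ∘τ = [1 2 5 3 4]


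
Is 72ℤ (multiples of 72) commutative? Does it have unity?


72ℤ is a commutative ring under +,× but has no multiplicative identity (1 ∉ 72ℤ); it has no zero divisors, but without unity it is not an integral domain
Commutative: Yes
Integral domain: No
Has unity: No

72ℤ (multiples of 72): Commutative=Yes, Unity=No


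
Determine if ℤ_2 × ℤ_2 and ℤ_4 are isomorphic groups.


Comparing ℤ_2 × ℤ_2 and ℤ_4:
gcd(2,2) = 2 ≠ 1. Max element order in ℤ_2×ℤ_2 is lcm(2,2) = 2 < 4, so it has no element of order 4

No, ℤ_2 × ℤ_2 ≇ ℤ_4


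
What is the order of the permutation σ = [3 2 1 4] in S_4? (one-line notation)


Cycle decomposition: (1 3)
Cycle lengths: 2
Order = lcm(2) = 2

ord(σ) = 2


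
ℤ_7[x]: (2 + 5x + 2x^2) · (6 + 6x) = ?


Expand and collect like terms; reduce coefficients mod 7:
x^0: 2·6 = 12 ≡ 5 (mod 7)
x^1: 2·6 + 5·6 = 42 ≡ 0 (mod 7)
x^2: 5·6 + 2·6 = 42 ≡ 0 (mod 7)
x^3: 2·6 = 12 ≡ 5 (mod 7)
Result: 5 + 5x^3

f · g = 5 + 5x^3


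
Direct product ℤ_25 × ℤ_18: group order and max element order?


|ℤ_25 × ℤ_18| = 25 × 18 = 450
Max element order = lcm(25,18) = 450
Cyclic? Yes (gcd=1)

|ℤ_25×ℤ_18| = 450, max element order = 450


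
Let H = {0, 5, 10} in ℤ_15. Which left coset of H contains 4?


4 + H = {4 + h (mod 15) : h ∈ H}
4+0=4, 4+5=9, 4+10=14

4 + H = {4, 9, 14}


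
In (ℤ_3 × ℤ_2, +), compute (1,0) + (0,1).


Operation: componentwise addition mod (3, 2)
(1,0) + (0,1) = ((a₁+b₁) mod 3, (a₂+b₂) mod 2) with a = (1,0), b = (0,1)

(1,0) + (0,1) = (1,1)


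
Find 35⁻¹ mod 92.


Use the extended Euclidean algorithm to write 1 = 35·s + 92·t; then s mod 92 is the inverse.
Euclidean algorithm:
  35 = 0·92 + 35
  92 = 2·35 + 22
  35 = 1·22 + 13
  22 = 1·13 + 9
  13 = 1·9 + 4
  9 = 2·4 + 1
  4 = 4·1 + 0
gcd(35,92) = 1
Back-substitution gives: 35·(-21) + 92·(8) = 1
So 35⁻¹ ≡ -21 ≡ 71 (mod 92)
Check: 35 × 71 = 2485 ≡ 1 (mod 92) ✓

35⁻¹ ≡ 71 (mod 92)


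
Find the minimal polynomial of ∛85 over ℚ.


∛85 satisfies x³ - 85 = 0, irreducible over ℚ (no rational root; 85 is not a perfect cube)

Minimal polynomial: x³ - 85


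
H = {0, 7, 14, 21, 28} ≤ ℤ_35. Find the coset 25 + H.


25 + H = {25 + h (mod 35) : h ∈ H}
25+0=25, 25+7=32, 25+14=4, 25+21=11, 25+28=18
25 + H = {4, 11, 18, 25, 32} = 4 + H

25 + H = {4, 11, 18, 25, 32}


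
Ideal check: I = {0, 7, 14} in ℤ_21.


Check ideal conditions for I = {0, 7, 14} in ℤ_21:
(1) I is an additive subgroup? Yes
(2) For r ∈ ℤ_21 and a ∈ I: r·a ∈ I? Yes

Yes, I is an ideal of ℤ_21


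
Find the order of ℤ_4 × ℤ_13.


|A × B| = |A| · |B|
|ℤ_4 × ℤ_13| = 4 × 13 = 52

|ℤ_4 × ℤ_13| = 52


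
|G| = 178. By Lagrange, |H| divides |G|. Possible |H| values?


Lagrange's theorem: |H| divides |G|
|G| = 178
Divisors of 178: 1, 2, 89, 178

Possible subgroup orders: {1, 2, 89, 178}


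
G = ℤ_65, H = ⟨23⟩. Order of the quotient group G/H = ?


|⟨23⟩| = n / gcd(23, 65) = 65 / 1 = 65
H is normal (ℤ_65 is abelian).
|G/H| = |G| / |H| = 65 / 65 = 1

|G/H| = 1


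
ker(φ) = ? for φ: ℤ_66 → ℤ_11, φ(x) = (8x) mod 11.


Kernel = preimage of identity
ker(φ) = {x ∈ ℤ_66 : 8x ≡ 0 (mod 11)}. Since 11 | 66, φ is well-defined. The kernel is the cyclic subgroup ⟨11⟩ of ℤ_66 (order 6), i.e. {0, 11, 22, 33, 44, 55}

ker(φ) = {0, 11, 22, 33, 44, 55}


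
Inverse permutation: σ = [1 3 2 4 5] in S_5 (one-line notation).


To find σ⁻¹, swap domain and range:
σ(1) = 1 → σ⁻¹(1) = 1
σ(2) = 3 → σ⁻¹(3) = 2
σ(3) = 2 → σ⁻¹(2) = 3
σ(4) = 4 → σ⁻¹(4) = 4
σ(5) = 5 → σ⁻¹(5) = 5

σ⁻¹ = [1 3 2 4 5]


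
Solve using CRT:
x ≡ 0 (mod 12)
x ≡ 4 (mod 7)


m₁ = 12, m₂ = 7, gcd = 1, so CRT applies. M = m₁·m₂ = 84
Let M₁ = M/m₁ = 7, M₂ = M/m₂ = 12
Find y₁ ≡ M₁⁻¹ (mod m₁): 7⁻¹ ≡ 7 (mod 12)
Find y₂ ≡ M₂⁻¹ (mod m₂): 12⁻¹ ≡ 3 (mod 7)
x = a₁·M₁·y₁ + a₂·M₂·y₂ = 0·7·7 + 4·12·3 = 144
Reduce mod 84: x ≡ 60
Check: 60 mod 12 = 0 ✓, 60 mod 7 = 4 ✓

x ≡ 60 (mod 84)


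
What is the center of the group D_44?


Z(G) = {g ∈ G | gx = xg for all x ∈ G}
For even n, Z(D_n) = {e, r^(n/2)}: the 180° rotation r^22 commutes with every reflection and rotation

Z(D_44) = {e, r^22}


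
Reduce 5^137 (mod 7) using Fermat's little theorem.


Fermat's little theorem: if p is prime and gcd(a,p)=1, then a^(p-1) ≡ 1 (mod p)
p = 7 is prime, gcd(5,7) = 1
Reduce exponent: 137 mod 6 = 5
So 5^137 ≡ 5^5 (mod 7)
5^5 mod 7 = 3

5^137 ≡ 3 (mod 7)


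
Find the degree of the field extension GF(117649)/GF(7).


GF(117649) = GF(7^6), so the extension degree is 6

[GF(117649)/GF(7)] = 6


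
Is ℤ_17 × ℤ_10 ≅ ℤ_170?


Comparing ℤ_17 × ℤ_10 and ℤ_170:
gcd(17,10) = 1, so ℤ_17 × ℤ_10 ≅ ℤ_170 (CRT)

Yes, ℤ_17 × ℤ_10 ≅ ℤ_170


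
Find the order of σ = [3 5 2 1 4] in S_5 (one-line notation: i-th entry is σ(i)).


Cycle decomposition: (1 3 2 5 4)
Cycle lengths: 5
Order = lcm(5) = 5

ord(σ) = 5


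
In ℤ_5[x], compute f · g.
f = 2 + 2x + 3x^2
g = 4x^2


Expand and collect like terms; reduce coefficients mod 5:
x^0: 2·0 = 0 ≡ 0 (mod 5)
x^1: 2·0 + 2·0 = 0 ≡ 0 (mod 5)
x^2: 2·4 + 2·0 + 3·0 = 8 ≡ 3 (mod 5)
x^3: 2·4 + 3·0 = 8 ≡ 3 (mod 5)
x^4: 3·4 = 12 ≡ 2 (mod 5)
Result: 3x^2 + 3x^3 + 2x^4

f · g = 3x^2 + 3x^3 + 2x^4


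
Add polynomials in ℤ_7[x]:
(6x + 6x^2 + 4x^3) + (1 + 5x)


Add coefficients mod 7:
x^0: 0 + 1 = 1 (mod 7)
x^1: 6 + 5 = 4 (mod 7)
x^2: 6 + 0 = 6 (mod 7)
x^3: 4 + 0 = 4 (mod 7)
Result: 1 + 4x + 6x^2 + 4x^3

f + g = 1 + 4x + 6x^2 + 4x^3


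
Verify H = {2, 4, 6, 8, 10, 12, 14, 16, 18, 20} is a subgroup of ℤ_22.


Subgroup test for H = {2, 4, 6, 8, 10, 12, 14, 16, 18, 20} in (ℤ_22, +):
(1) 0 ∈ H? No
(2) Closure: for all a,b ∈ H, (a+b) mod 22 ∈ H? No  [counterexample: 2 + 20 = 0 ∉ H]
(3) Inverses: for all a ∈ H, -a mod 22 ∈ H? Yes

No, H is not a subgroup of ℤ_22


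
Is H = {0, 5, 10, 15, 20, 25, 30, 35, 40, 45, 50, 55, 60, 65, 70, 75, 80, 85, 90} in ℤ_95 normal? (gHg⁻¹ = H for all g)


H = {0, 5, 10, 15, 20, 25, 30, 35, 40, 45, 50, 55, 60, 65, 70, 75, 80, 85, 90} in ℤ_95
ℤ_95 is abelian; every subgroup of an abelian group is normal

Yes, normal subgroup


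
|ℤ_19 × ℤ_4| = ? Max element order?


|ℤ_19 × ℤ_4| = 19 × 4 = 76
Max element order = lcm(19,4) = 76
Cyclic? Yes (gcd=1)

|ℤ_19×ℤ_4| = 76, max element order = 76


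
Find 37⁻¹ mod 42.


Use the extended Euclidean algorithm to write 1 = 37·s + 42·t; then s mod 42 is the inverse.
Euclidean algorithm:
  37 = 0·42 + 37
  42 = 1·37 + 5
  37 = 7·5 + 2
  5 = 2·2 + 1
  2 = 2·1 + 0
gcd(37,42) = 1
Back-substitution gives: 37·(-17) + 42·(15) = 1
So 37⁻¹ ≡ -17 ≡ 25 (mod 42)
Check: 37 × 25 = 925 ≡ 1 (mod 42) ✓

37⁻¹ ≡ 25 (mod 42)


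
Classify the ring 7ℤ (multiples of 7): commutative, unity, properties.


7ℤ is a commutative ring under +,× but has no multiplicative identity (1 ∉ 7ℤ); it has no zero divisors, but without unity it is not an integral domain
Commutative: Yes
Integral domain: No
Has unity: No

7ℤ (multiples of 7): Commutative=Yes, Unity=No


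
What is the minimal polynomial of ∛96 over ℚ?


∛96 satisfies x³ - 96 = 0, irreducible over ℚ (no rational root; 96 is not a perfect cube)

Minimal polynomial: x³ - 96


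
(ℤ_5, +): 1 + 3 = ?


Operation: addition mod 5
1 + 3 = (a + b) mod 5 with a = 1, b = 3

1 + 3 = 4


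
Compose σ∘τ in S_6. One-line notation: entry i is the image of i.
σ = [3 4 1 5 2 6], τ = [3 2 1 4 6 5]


σ∘τ: apply τ first, then σ
1 →τ 3 →σ 1
2 →τ 2 →σ 4
3 →τ 1 →σ 3
4 →τ 4 →σ 5
5 →τ 6 →σ 6
6 →τ 5 →σ 2

σ∘τ = [1 4 3 5 6 2]


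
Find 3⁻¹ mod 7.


Use the extended Euclidean algorithm to write 1 = 3·s + 7·t; then s mod 7 is the inverse.
Euclidean algorithm:
  3 = 0·7 + 3
  7 = 2·3 + 1
  3 = 3·1 + 0
gcd(3,7) = 1
Back-substitution gives: 3·(-2) + 7·(1) = 1
So 3⁻¹ ≡ -2 ≡ 5 (mod 7)
Check: 3 × 5 = 15 ≡ 1 (mod 7) ✓

3⁻¹ ≡ 5 (mod 7)


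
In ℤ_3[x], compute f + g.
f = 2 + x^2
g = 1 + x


Add coefficients mod 3:
x^0: 2 + 1 = 0 (mod 3)
x^1: 0 + 1 = 1 (mod 3)
x^2: 1 + 0 = 1 (mod 3)
Result: x + x^2

f + g = x + x^2


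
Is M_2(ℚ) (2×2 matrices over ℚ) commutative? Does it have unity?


Matrix multiplication is non-commutative for n ≥ 2; the identity matrix I is the unity; singular matrices give zero divisors, so not an integral domain
Commutative: No
Integral domain: No
Has unity: Yes

M_2(ℚ) (2×2 matrices over ℚ): Commutative=No, Unity=Yes


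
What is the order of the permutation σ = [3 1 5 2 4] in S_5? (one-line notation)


Cycle decomposition: (1 3 5 4 2)
Cycle lengths: 5
Order = lcm(5) = 5

ord(σ) = 5


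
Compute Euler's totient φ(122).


Factor n: 122 = 2 × 61
φ(n) = n · ∏(1 - 1/p) over distinct primes p | n
φ(122) = 122 · (1 - 1/2) · (1 - 1/61) = 60

φ(122) = 60


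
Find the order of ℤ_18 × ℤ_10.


|A × B| = |A| · |B|
|ℤ_18 × ℤ_10| = 18 × 10 = 180

|ℤ_18 × ℤ_10| = 180


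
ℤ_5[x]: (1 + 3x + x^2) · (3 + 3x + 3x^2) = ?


Expand and collect like terms; reduce coefficients mod 5:
x^0: 1·3 = 3 ≡ 3 (mod 5)
x^1: 1·3 + 3·3 = 12 ≡ 2 (mod 5)
x^2: 1·3 + 3·3 + 1·3 = 15 ≡ 0 (mod 5)
x^3: 3·3 + 1·3 = 12 ≡ 2 (mod 5)
x^4: 1·3 = 3 ≡ 3 (mod 5)
Result: 3 + 2x + 2x^3 + 3x^4

f · g = 3 + 2x + 2x^3 + 3x^4


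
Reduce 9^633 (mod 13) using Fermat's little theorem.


Fermat's little theorem: if p is prime and gcd(a,p)=1, then a^(p-1) ≡ 1 (mod p)
p = 13 is prime, gcd(9,13) = 1
Reduce exponent: 633 mod 12 = 9
So 9^633 ≡ 9^9 (mod 13)
9^9 mod 13 = 1

9^633 ≡ 1 (mod 13)


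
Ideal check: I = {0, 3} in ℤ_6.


Check ideal conditions for I = {0, 3} in ℤ_6:
(1) I is an additive subgroup? Yes
(2) For r ∈ ℤ_6 and a ∈ I: r·a ∈ I? Yes

Yes, I is an ideal of ℤ_6


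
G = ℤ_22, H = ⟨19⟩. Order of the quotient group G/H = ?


|⟨19⟩| = n / gcd(19, 22) = 22 / 1 = 22
H is normal (ℤ_22 is abelian).
|G/H| = |G| / |H| = 22 / 22 = 1

|G/H| = 1


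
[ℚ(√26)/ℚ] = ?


√26 has minimal polynomial x² - 26 (irreducible over ℚ since 26 is squarefree)

[ℚ(√26)/ℚ] = 2


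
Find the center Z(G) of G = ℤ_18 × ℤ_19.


Z(G) = {g ∈ G | gx = xg for all x ∈ G}
Direct product of abelian groups is abelian, so Z(G) = G

Z(ℤ_18 × ℤ_19) = ℤ_18 × ℤ_19


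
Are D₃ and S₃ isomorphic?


Comparing D₃ and S₃:
Both are the unique non-abelian group of order 6

Yes, D₃ ≅ S₃


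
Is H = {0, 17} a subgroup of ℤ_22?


Subgroup test for H = {0, 17} in (ℤ_22, +):
(1) 0 ∈ H? Yes
(2) Closure: for all a,b ∈ H, (a+b) mod 22 ∈ H? No  [counterexample: 17 + 17 = 12 ∉ H]
(3) Inverses: for all a ∈ H, -a mod 22 ∈ H? No

No, H is not a subgroup of ℤ_22


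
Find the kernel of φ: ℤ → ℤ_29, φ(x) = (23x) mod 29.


Kernel = preimage of identity
ker(φ) = {x ∈ ℤ : 23x ≡ 0 (mod 29)}. gcd(23,29) = 1, so 23x ≡ 0 (mod 29) ⟺ x ≡ 0 (mod 29/1 = 29). Hence ker(φ) = 29ℤ

ker(φ) = 29ℤ


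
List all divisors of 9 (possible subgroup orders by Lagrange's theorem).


Lagrange's theorem: |H| divides |G|
|G| = 9
Divisors of 9: 1, 3, 9

Possible subgroup orders: {1, 3, 9}


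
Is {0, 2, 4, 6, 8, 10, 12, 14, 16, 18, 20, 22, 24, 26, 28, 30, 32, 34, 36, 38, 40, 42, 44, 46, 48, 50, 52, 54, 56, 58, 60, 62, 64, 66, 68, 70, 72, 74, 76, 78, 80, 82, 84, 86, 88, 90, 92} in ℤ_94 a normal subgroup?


H = {0, 2, 4, 6, 8, 10, 12, 14, 16, 18, 20, 22, 24, 26, 28, 30, 32, 34, 36, 38, 40, 42, 44, 46, 48, 50, 52, 54, 56, 58, 60, 62, 64, 66, 68, 70, 72, 74, 76, 78, 80, 82, 84, 86, 88, 90, 92} in ℤ_94
ℤ_94 is abelian; every subgroup of an abelian group is normal

Yes, normal subgroup


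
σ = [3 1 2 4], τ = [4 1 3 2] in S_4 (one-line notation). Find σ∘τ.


σ∘τ: apply τ first, then σ
1 →τ 4 →σ 4
2 →τ 1 →σ 3
3 →τ 3 →σ 2
4 →τ 2 →σ 1

σ∘τ = [4 3 2 1]


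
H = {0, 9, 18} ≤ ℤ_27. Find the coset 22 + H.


22 + H = {22 + h (mod 27) : h ∈ H}
22+0=22, 22+9=4, 22+18=13
22 + H = {4, 13, 22} = 4 + H

22 + H = {4, 13, 22}


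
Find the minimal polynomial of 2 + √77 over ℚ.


Let α = 2 + √77. Then α - 2 = √77, so (α - 2)² = 77, giving α² - 4α - 73 = 0. Degree 2 and α ∉ ℚ, so this is the minimal polynomial.

Minimal polynomial: x² - 4x - 73


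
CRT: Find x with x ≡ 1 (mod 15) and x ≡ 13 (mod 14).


m₁ = 15, m₂ = 14, gcd = 1, so CRT applies. M = m₁·m₂ = 210
Let M₁ = M/m₁ = 14, M₂ = M/m₂ = 15
Find y₁ ≡ M₁⁻¹ (mod m₁): 14⁻¹ ≡ 14 (mod 15)
Find y₂ ≡ M₂⁻¹ (mod m₂): 15⁻¹ ≡ 1 (mod 14)
x = a₁·M₁·y₁ + a₂·M₂·y₂ = 1·14·14 + 13·15·1 = 391
Reduce mod 210: x ≡ 181
Check: 181 mod 15 = 1 ✓, 181 mod 14 = 13 ✓

x ≡ 181 (mod 210)


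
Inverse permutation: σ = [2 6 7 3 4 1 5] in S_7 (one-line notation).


To find σ⁻¹, swap domain and range:
σ(1) = 2 → σ⁻¹(2) = 1
σ(2) = 6 → σ⁻¹(6) = 2
σ(3) = 7 → σ⁻¹(7) = 3
σ(4) = 3 → σ⁻¹(3) = 4
σ(5) = 4 → σ⁻¹(4) = 5
σ(6) = 1 → σ⁻¹(1) = 6
σ(7) = 5 → σ⁻¹(5) = 7

σ⁻¹ = [6 1 4 5 7 2 3]


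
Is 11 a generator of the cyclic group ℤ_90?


g generates ℤ_n iff gcd(g, n) = 1
gcd(11, 90) = 1
Since gcd = 1, 11 is a generator.

Yes, 11 generates ℤ_90


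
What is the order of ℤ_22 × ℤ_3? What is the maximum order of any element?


|ℤ_22 × ℤ_3| = 22 × 3 = 66
Max element order = lcm(22,3) = 66
Cyclic? Yes (gcd=1)

|ℤ_22×ℤ_3| = 66, max element order = 66


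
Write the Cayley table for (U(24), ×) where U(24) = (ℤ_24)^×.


Elements: {1, 5, 7, 11, 13, 17, 19, 23}
Operation: multiplication mod 24
Entry (a, b) = (a × b) mod 24

Cayley table:
   |  1 |  5 |  7 | 11 | 13 | 17 | 19 | 23
 1 |  1 |  5 |  7 | 11 | 13 | 17 | 19 | 23
 5 |  5 |  1 | 11 |  7 | 17 | 13 | 23 | 19
 7 |  7 | 11 |  1 |  5 | 19 | 23 | 13 | 17
11 | 11 |  7 |  5 |  1 | 23 | 19 | 17 | 13
13 | 13 | 17 | 19 | 23 |  1 |  5 |  7 | 11
17 | 17 | 13 | 23 | 19 |  5 |  1 | 11 |  7
19 | 19 | 23 | 13 | 17 |  7 | 11 |  1 |  5
23 | 23 | 19 | 17 | 13 | 11 |  7 |  5 |  1


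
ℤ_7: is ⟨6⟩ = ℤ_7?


g generates ℤ_n iff gcd(g, n) = 1
gcd(6, 7) = 1
Since gcd = 1, 6 is a generator.

Yes, 6 generates ℤ_7


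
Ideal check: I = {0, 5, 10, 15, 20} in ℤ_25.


Check ideal conditions for I = {0, 5, 10, 15, 20} in ℤ_25:
(1) I is an additive subgroup? Yes
(2) For r ∈ ℤ_25 and a ∈ I: r·a ∈ I? Yes

Yes, I is an ideal of ℤ_25


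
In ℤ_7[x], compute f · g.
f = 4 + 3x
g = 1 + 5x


Expand and collect like terms; reduce coefficients mod 7:
x^0: 4·1 = 4 ≡ 4 (mod 7)
x^1: 4·5 + 3·1 = 23 ≡ 2 (mod 7)
x^2: 3·5 = 15 ≡ 1 (mod 7)
Result: 4 + 2x + x^2

f · g = 4 + 2x + x^2


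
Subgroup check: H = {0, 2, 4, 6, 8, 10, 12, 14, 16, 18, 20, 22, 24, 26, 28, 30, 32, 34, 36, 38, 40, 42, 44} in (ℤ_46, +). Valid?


Subgroup test for H = {0, 2, 4, 6, 8, 10, 12, 14, 16, 18, 20, 22, 24, 26, 28, 30, 32, 34, 36, 38, 40, 42, 44} in (ℤ_46, +):
(1) 0 ∈ H? Yes
(2) Closure: for all a,b ∈ H, (a+b) mod 46 ∈ H? Yes
(3) Inverses: for all a ∈ H, -a mod 46 ∈ H? Yes

Yes, H is a subgroup of ℤ_46


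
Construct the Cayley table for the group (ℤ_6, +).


Elements: {0, 1, 2, 3, 4, 5}
Operation: addition mod 6
Entry (a, b) = (a + b) mod 6

Cayley table:
  | 0 | 1 | 2 | 3 | 4 | 5
0 | 0 | 1 | 2 | 3 | 4 | 5
1 | 1 | 2 | 3 | 4 | 5 | 0
2 | 2 | 3 | 4 | 5 | 0 | 1
3 | 3 | 4 | 5 | 0 | 1 | 2
4 | 4 | 5 | 0 | 1 | 2 | 3
5 | 5 | 0 | 1 | 2 | 3 | 4


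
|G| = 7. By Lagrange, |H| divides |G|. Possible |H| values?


Lagrange's theorem: |H| divides |G|
|G| = 7
Divisors of 7: 1, 7

Possible subgroup orders: {1, 7}


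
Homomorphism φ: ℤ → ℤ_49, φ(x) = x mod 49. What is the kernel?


Kernel = preimage of identity
ker(φ) = {x ∈ ℤ : x ≡ 0 (mod 49)} = 49ℤ = {0, ±49, ±98, ...}

ker(φ) = 49ℤ


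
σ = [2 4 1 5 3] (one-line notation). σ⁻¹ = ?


To find σ⁻¹, swap domain and range:
σ(1) = 2 → σ⁻¹(2) = 1
σ(2) = 4 → σ⁻¹(4) = 2
σ(3) = 1 → σ⁻¹(1) = 3
σ(4) = 5 → σ⁻¹(5) = 4
σ(5) = 3 → σ⁻¹(3) = 5

σ⁻¹ = [3 1 5 2 4]


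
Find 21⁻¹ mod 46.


Use the extended Euclidean algorithm to write 1 = 21·s + 46·t; then s mod 46 is the inverse.
Euclidean algorithm:
  21 = 0·46 + 21
  46 = 2·21 + 4
  21 = 5·4 + 1
  4 = 4·1 + 0
gcd(21,46) = 1
Back-substitution gives: 21·(11) + 46·(-5) = 1
So 21⁻¹ ≡ 11 ≡ 11 (mod 46)
Check: 21 × 11 = 231 ≡ 1 (mod 46) ✓

21⁻¹ ≡ 11 (mod 46)


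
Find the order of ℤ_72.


ℤ_n has n elements.

|ℤ_72| = 72


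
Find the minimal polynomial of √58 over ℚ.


√58 satisfies x² - 58 = 0, irreducible over ℚ since 58 is squarefree

Minimal polynomial: x² - 58


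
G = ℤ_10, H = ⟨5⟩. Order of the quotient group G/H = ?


|⟨5⟩| = n / gcd(5, 10) = 10 / 5 = 2
H is normal (ℤ_10 is abelian).
|G/H| = |G| / |H| = 10 / 2 = 5

|G/H| = 5


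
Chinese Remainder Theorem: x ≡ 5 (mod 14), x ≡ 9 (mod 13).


m₁ = 14, m₂ = 13, gcd = 1, so CRT applies. M = m₁·m₂ = 182
Let M₁ = M/m₁ = 13, M₂ = M/m₂ = 14
Find y₁ ≡ M₁⁻¹ (mod m₁): 13⁻¹ ≡ 13 (mod 14)
Find y₂ ≡ M₂⁻¹ (mod m₂): 14⁻¹ ≡ 1 (mod 13)
x = a₁·M₁·y₁ + a₂·M₂·y₂ = 5·13·13 + 9·14·1 = 971
Reduce mod 182: x ≡ 61
Check: 61 mod 14 = 5 ✓, 61 mod 13 = 9 ✓

x ≡ 61 (mod 182)


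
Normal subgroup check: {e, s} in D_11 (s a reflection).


H = {e, s} in D_11 (s a reflection)
r·s·r⁻¹ = sr⁻² ≠ s for n ≥ 3, so {e, s} is not closed under conjugation

No, not a normal subgroup


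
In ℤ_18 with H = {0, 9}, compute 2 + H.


2 + H = {2 + h (mod 18) : h ∈ H}
2+0=2, 2+9=11

2 + H = {2, 11}


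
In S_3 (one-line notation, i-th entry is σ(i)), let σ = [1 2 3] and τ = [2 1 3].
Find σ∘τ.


σ∘τ: apply τ first, then σ
1 →τ 2 →σ 2
2 →τ 1 →σ 1
3 →τ 3 →σ 3

σ∘τ = [2 1 3]


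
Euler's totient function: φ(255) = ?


Factor n: 255 = 3 × 5 × 17
φ(n) = n · ∏(1 - 1/p) over distinct primes p | n
φ(255) = 255 · (1 - 1/3) · (1 - 1/5) · (1 - 1/17) = 128

φ(255) = 128


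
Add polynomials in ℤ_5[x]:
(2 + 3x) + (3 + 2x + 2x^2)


Add coefficients mod 5:
x^0: 2 + 3 = 0 (mod 5)
x^1: 3 + 2 = 0 (mod 5)
x^2: 0 + 2 = 2 (mod 5)
Result: 2x^2

f + g = 2x^2


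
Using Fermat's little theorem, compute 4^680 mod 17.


Fermat's little theorem: if p is prime and gcd(a,p)=1, then a^(p-1) ≡ 1 (mod p)
p = 17 is prime, gcd(4,17) = 1
Reduce exponent: 680 mod 16 = 8
So 4^680 ≡ 4^8 (mod 17)
4^8 mod 17 = 1

4^680 ≡ 1 (mod 17)


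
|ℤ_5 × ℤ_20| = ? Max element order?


|ℤ_5 × ℤ_20| = 5 × 20 = 100
Max element order = lcm(5,20) = 20
Cyclic? No (gcd=5)

|ℤ_5×ℤ_20| = 100, max element order = 20


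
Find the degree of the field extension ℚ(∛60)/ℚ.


∛60 has minimal polynomial x³ - 60 (irreducible over ℚ since 60 is not a perfect cube)

[ℚ(∛60)/ℚ] = 3


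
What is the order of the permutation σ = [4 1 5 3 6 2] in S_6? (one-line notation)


Cycle decomposition: (1 4 3 5 6 2)
Cycle lengths: 6
Order = lcm(6) = 6

ord(σ) = 6


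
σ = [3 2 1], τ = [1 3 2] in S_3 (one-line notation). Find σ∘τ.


σ∘τ: apply τ first, then σ
1 →τ 1 →σ 3
2 →τ 3 →σ 1
3 →τ 2 →σ 2

σ∘τ = [3 1 2]


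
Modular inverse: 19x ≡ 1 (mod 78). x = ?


Use the extended Euclidean algorithm to write 1 = 19·s + 78·t; then s mod 78 is the inverse.
Euclidean algorithm:
  19 = 0·78 + 19
  78 = 4·19 + 2
  19 = 9·2 + 1
  2 = 2·1 + 0
gcd(19,78) = 1
Back-substitution gives: 19·(37) + 78·(-9) = 1
So 19⁻¹ ≡ 37 ≡ 37 (mod 78)
Check: 19 × 37 = 703 ≡ 1 (mod 78) ✓

19⁻¹ ≡ 37 (mod 78)


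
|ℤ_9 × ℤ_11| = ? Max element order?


|ℤ_9 × ℤ_11| = 9 × 11 = 99
Max element order = lcm(9,11) = 99
Cyclic? Yes (gcd=1)

|ℤ_9×ℤ_11| = 99, max element order = 99


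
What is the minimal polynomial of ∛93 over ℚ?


∛93 satisfies x³ - 93 = 0, irreducible over ℚ (no rational root; 93 is not a perfect cube)

Minimal polynomial: x³ - 93


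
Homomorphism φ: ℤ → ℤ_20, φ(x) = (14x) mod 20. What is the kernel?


Kernel = preimage of identity
ker(φ) = {x ∈ ℤ : 14x ≡ 0 (mod 20)}. gcd(14,20) = 2, so 14x ≡ 0 (mod 20) ⟺ x ≡ 0 (mod 20/2 = 10). Hence ker(φ) = 10ℤ

ker(φ) = 10ℤ


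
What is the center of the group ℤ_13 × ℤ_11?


Z(G) = {g ∈ G | gx = xg for all x ∈ G}
Direct product of abelian groups is abelian, so Z(G) = G

Z(ℤ_13 × ℤ_11) = ℤ_13 × ℤ_11


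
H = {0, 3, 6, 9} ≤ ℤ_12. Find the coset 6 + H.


6 + H = {6 + h (mod 12) : h ∈ H}
6+0=6, 6+3=9, 6+6=0, 6+9=3
6 + H = {0, 3, 6, 9} = 0 + H

6 + H = {0, 3, 6, 9}


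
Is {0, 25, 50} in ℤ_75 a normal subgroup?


H = {0, 25, 50} in ℤ_75
ℤ_75 is abelian; every subgroup of an abelian group is normal

Yes, normal subgroup


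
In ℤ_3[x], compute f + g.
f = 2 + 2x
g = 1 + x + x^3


Add coefficients mod 3:
x^0: 2 + 1 = 0 (mod 3)
x^1: 2 + 1 = 0 (mod 3)
x^2: 0 + 0 = 0 (mod 3)
x^3: 0 + 1 = 1 (mod 3)
Result: x^3

f + g = x^3


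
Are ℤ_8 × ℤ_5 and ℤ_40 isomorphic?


Comparing ℤ_8 × ℤ_5 and ℤ_40:
gcd(8,5) = 1, so ℤ_8 × ℤ_5 ≅ ℤ_40 (CRT)

Yes, ℤ_8 × ℤ_5 ≅ ℤ_40


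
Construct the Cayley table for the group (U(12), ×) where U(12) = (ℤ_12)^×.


Elements: {1, 5, 7, 11}
Operation: multiplication mod 12
Entry (a, b) = (a × b) mod 12

Cayley table:
   |  1 |  5 |  7 | 11
 1 |  1 |  5 |  7 | 11
 5 |  5 |  1 | 11 |  7
 7 |  7 | 11 |  1 |  5
11 | 11 |  7 |  5 |  1


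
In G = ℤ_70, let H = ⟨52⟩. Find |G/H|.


|⟨52⟩| = n / gcd(52, 70) = 70 / 2 = 35
H is normal (ℤ_70 is abelian).
|G/H| = |G| / |H| = 70 / 35 = 2

|G/H| = 2


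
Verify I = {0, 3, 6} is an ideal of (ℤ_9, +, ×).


Check ideal conditions for I = {0, 3, 6} in ℤ_9:
(1) I is an additive subgroup? Yes
(2) For r ∈ ℤ_9 and a ∈ I: r·a ∈ I? Yes

Yes, I is an ideal of ℤ_9


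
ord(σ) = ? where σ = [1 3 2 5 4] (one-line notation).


Cycle decomposition: (2 3) (4 5)
Cycle lengths: 2, 2
Order = lcm(2, 2) = 2

ord(σ) = 2


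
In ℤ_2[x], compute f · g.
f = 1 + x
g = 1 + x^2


Expand and collect like terms; reduce coefficients mod 2:
x^0: 1·1 = 1 ≡ 1 (mod 2)
x^1: 1·0 + 1·1 = 1 ≡ 1 (mod 2)
x^2: 1·1 + 1·0 = 1 ≡ 1 (mod 2)
x^3: 1·1 = 1 ≡ 1 (mod 2)
Result: 1 + x + x^2 + x^3

f · g = 1 + x + x^2 + x^3


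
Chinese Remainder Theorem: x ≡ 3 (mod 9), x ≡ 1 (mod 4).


m₁ = 9, m₂ = 4, gcd = 1, so CRT applies. M = m₁·m₂ = 36
Let M₁ = M/m₁ = 4, M₂ = M/m₂ = 9
Find y₁ ≡ M₁⁻¹ (mod m₁): 4⁻¹ ≡ 7 (mod 9)
Find y₂ ≡ M₂⁻¹ (mod m₂): 9⁻¹ ≡ 1 (mod 4)
x = a₁·M₁·y₁ + a₂·M₂·y₂ = 3·4·7 + 1·9·1 = 93
Reduce mod 36: x ≡ 21
Check: 21 mod 9 = 3 ✓, 21 mod 4 = 1 ✓

x ≡ 21 (mod 36)


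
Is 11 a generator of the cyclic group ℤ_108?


g generates ℤ_n iff gcd(g, n) = 1
gcd(11, 108) = 1
Since gcd = 1, 11 is a generator.

Yes, 11 generates ℤ_108


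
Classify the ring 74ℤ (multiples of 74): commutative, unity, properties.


74ℤ is a commutative ring under +,× but has no multiplicative identity (1 ∉ 74ℤ); it has no zero divisors, but without unity it is not an integral domain
Commutative: Yes
Integral domain: No
Has unity: No

74ℤ (multiples of 74): Commutative=Yes, Unity=No


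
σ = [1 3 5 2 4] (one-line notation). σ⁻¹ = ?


To find σ⁻¹, swap domain and range:
σ(1) = 1 → σ⁻¹(1) = 1
σ(2) = 3 → σ⁻¹(3) = 2
σ(3) = 5 → σ⁻¹(5) = 3
σ(4) = 2 → σ⁻¹(2) = 4
σ(5) = 4 → σ⁻¹(4) = 5

σ⁻¹ = [1 4 2 5 3]


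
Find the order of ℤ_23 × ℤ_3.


|A × B| = |A| · |B|
|ℤ_23 × ℤ_3| = 23 × 3 = 69

|ℤ_23 × ℤ_3| = 69


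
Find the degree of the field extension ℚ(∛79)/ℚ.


∛79 has minimal polynomial x³ - 79 (irreducible over ℚ since 79 is not a perfect cube)

[ℚ(∛79)/ℚ] = 3


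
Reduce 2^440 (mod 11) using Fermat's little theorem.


Fermat's little theorem: if p is prime and gcd(a,p)=1, then a^(p-1) ≡ 1 (mod p)
p = 11 is prime, gcd(2,11) = 1
Reduce exponent: 440 mod 10 = 0
So 2^440 ≡ 2^0 (mod 11)
2^0 = 1

2^440 ≡ 1 (mod 11)


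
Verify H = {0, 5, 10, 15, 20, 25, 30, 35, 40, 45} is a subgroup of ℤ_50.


Subgroup test for H = {0, 5, 10, 15, 20, 25, 30, 35, 40, 45} in (ℤ_50, +):
(1) 0 ∈ H? Yes
(2) Closure: for all a,b ∈ H, (a+b) mod 50 ∈ H? Yes
(3) Inverses: for all a ∈ H, -a mod 50 ∈ H? Yes

Yes, H is a subgroup of ℤ_50


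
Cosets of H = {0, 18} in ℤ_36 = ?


H = {0, 18}, |H| = 2
Number of cosets = |G|/|H| = 36/2 = 18
0 + H = {0, 18}
1 + H = {1, 19}
2 + H = {2, 20}
3 + H = {3, 21}
4 + H = {4, 22}
5 + H = {5, 23}
6 + H = {6, 24}
7 + H = {7, 25}
8 + H = {8, 26}
9 + H = {9, 27}
10 + H = {10, 28}
11 + H = {11, 29}
12 + H = {12, 30}
13 + H = {13, 31}
14 + H = {14, 32}
15 + H = {15, 33}
16 + H = {16, 34}
17 + H = {17, 35}

Cosets: 0+H={0,18}; 1+H={1,19}; 2+H={2,20}; 3+H={3,21}; 4+H={4,22}; 5+H={5,23}; 6+H={6,24}; 7+H={7,25}; 8+H={8,26}; 9+H={9,27}; 10+H={10,28}; 11+H={11,29}; 12+H={12,30}; 13+H={13,31}; 14+H={14,32}; 15+H={15,33}; 16+H={16,34}; 17+H={17,35}


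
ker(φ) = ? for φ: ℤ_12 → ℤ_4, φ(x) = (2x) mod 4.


Kernel = preimage of identity
ker(φ) = {x ∈ ℤ_12 : 2x ≡ 0 (mod 4)}. Since 4 | 12, φ is well-defined. The kernel is the cyclic subgroup ⟨2⟩ of ℤ_12 (order 6), i.e. {0, 2, 4, 6, 8, 10}

ker(φ) = {0, 2, 4, 6, 8, 10}


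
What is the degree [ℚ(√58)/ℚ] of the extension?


√58 has minimal polynomial x² - 58 (irreducible over ℚ since 58 is squarefree)

[ℚ(√58)/ℚ] = 2


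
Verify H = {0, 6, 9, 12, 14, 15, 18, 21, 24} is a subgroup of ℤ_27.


Subgroup test for H = {0, 6, 9, 12, 14, 15, 18, 21, 24} in (ℤ_27, +):
(1) 0 ∈ H? Yes
(2) Closure: for all a,b ∈ H, (a+b) mod 27 ∈ H? No  [counterexample: 6 + 14 = 20 ∉ H]
(3) Inverses: for all a ∈ H, -a mod 27 ∈ H? No

No, H is not a subgroup of ℤ_27


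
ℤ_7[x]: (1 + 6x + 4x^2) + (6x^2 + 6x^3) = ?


Add coefficients mod 7:
x^0: 1 + 0 = 1 (mod 7)
x^1: 6 + 0 = 6 (mod 7)
x^2: 4 + 6 = 3 (mod 7)
x^3: 0 + 6 = 6 (mod 7)
Result: 1 + 6x + 3x^2 + 6x^3

f + g = 1 + 6x + 3x^2 + 6x^3


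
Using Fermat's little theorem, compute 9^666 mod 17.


Fermat's little theorem: if p is prime and gcd(a,p)=1, then a^(p-1) ≡ 1 (mod p)
p = 17 is prime, gcd(9,17) = 1
Reduce exponent: 666 mod 16 = 10
So 9^666 ≡ 9^10 (mod 17)
9^10 mod 17 = 13

9^666 ≡ 13 (mod 17)


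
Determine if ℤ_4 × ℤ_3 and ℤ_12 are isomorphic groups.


Comparing ℤ_4 × ℤ_3 and ℤ_12:
gcd(4,3) = 1, so ℤ_4 × ℤ_3 ≅ ℤ_12 (CRT)

Yes, ℤ_4 × ℤ_3 ≅ ℤ_12


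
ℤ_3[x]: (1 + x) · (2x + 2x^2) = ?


Expand and collect like terms; reduce coefficients mod 3:
x^0: 1·0 = 0 ≡ 0 (mod 3)
x^1: 1·2 + 1·0 = 2 ≡ 2 (mod 3)
x^2: 1·2 + 1·2 = 4 ≡ 1 (mod 3)
x^3: 1·2 = 2 ≡ 2 (mod 3)
Result: 2x + x^2 + 2x^3

f · g = 2x + x^2 + 2x^3


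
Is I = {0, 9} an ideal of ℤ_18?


Check ideal conditions for I = {0, 9} in ℤ_18:
(1) I is an additive subgroup? Yes
(2) For r ∈ ℤ_18 and a ∈ I: r·a ∈ I? Yes

Yes, I is an ideal of ℤ_18


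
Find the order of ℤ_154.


ℤ_n has n elements.

|ℤ_154| = 154


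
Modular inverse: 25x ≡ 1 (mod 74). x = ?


Use the extended Euclidean algorithm to write 1 = 25·s + 74·t; then s mod 74 is the inverse.
Euclidean algorithm:
  25 = 0·74 + 25
  74 = 2·25 + 24
  25 = 1·24 + 1
  24 = 24·1 + 0
gcd(25,74) = 1
Back-substitution gives: 25·(3) + 74·(-1) = 1
So 25⁻¹ ≡ 3 ≡ 3 (mod 74)
Check: 25 × 3 = 75 ≡ 1 (mod 74) ✓

25⁻¹ ≡ 3 (mod 74)


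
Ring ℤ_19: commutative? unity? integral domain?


ℤ_19 is a commutative ring with unity 1; 19 is prime, so ℤ_19 is a field (hence an integral domain)
Commutative: Yes
Integral domain: Yes
Has unity: Yes

ℤ_19: Commutative=Yes, Unity=Yes


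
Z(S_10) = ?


Z(G) = {g ∈ G | gx = xg for all x ∈ G}
S_n is non-abelian for n ≥ 3; Z(S_10) is trivial

Z(S_10) = {e}


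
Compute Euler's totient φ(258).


Factor n: 258 = 2 × 3 × 43
φ(n) = n · ∏(1 - 1/p) over distinct primes p | n
φ(258) = 258 · (1 - 1/2) · (1 - 1/3) · (1 - 1/43) = 84

φ(258) = 84


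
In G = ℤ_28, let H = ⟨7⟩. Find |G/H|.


|⟨7⟩| = n / gcd(7, 28) = 28 / 7 = 4
H is normal (ℤ_28 is abelian).
|G/H| = |G| / |H| = 28 / 4 = 7

|G/H| = 7


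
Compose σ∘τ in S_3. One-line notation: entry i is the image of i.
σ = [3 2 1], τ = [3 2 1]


σ∘τ: apply τ first, then σ
1 →τ 3 →σ 1
2 →τ 2 →σ 2
3 →τ 1 →σ 3

σ∘τ = [1 2 3]


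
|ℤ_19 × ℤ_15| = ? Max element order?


|ℤ_19 × ℤ_15| = 19 × 15 = 285
Max element order = lcm(19,15) = 285
Cyclic? Yes (gcd=1)

|ℤ_19×ℤ_15| = 285, max element order = 285


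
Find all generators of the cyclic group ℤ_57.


g generates ℤ_n iff gcd(g,n) = 1
Prime factors of 57: 3, 19
Generators are g ∈ {1,...,56} not divisible by any of these primes.
Generators: {1, 2, 4, 5, 7, 8, 10, 11, 13, 14, 16, 17, 20, 22, 23, 25, 26, 28, 29, 31, 32, 34, 35, 37, 40, 41, 43, 44, 46, 47, 49, 50, 52, 53, 55, 56}
Number of generators = φ(57) = 36

Generators of ℤ_57 = {1, 2, 4, 5, 7, 8, 10, 11, 13, 14, 16, 17, 20, 22, 23, 25, 26, 28, 29, 31, 32, 34, 35, 37, 40, 41, 43, 44, 46, 47, 49, 50, 52, 53, 55, 56}


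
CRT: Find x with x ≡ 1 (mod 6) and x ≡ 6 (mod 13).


m₁ = 6, m₂ = 13, gcd = 1, so CRT applies. M = m₁·m₂ = 78
Let M₁ = M/m₁ = 13, M₂ = M/m₂ = 6
Find y₁ ≡ M₁⁻¹ (mod m₁): 13⁻¹ ≡ 1 (mod 6)
Find y₂ ≡ M₂⁻¹ (mod m₂): 6⁻¹ ≡ 11 (mod 13)
x = a₁·M₁·y₁ + a₂·M₂·y₂ = 1·13·1 + 6·6·11 = 409
Reduce mod 78: x ≡ 19
Check: 19 mod 6 = 1 ✓, 19 mod 13 = 6 ✓

x ≡ 19 (mod 78)


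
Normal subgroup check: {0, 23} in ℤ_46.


H = {0, 23} in ℤ_46
ℤ_46 is abelian; every subgroup of an abelian group is normal

Yes, normal subgroup


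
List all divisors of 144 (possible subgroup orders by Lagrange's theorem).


Lagrange's theorem: |H| divides |G|
|G| = 144
Divisors of 144: 1, 2, 3, 4, 6, 8, 9, 12, 16, 18, 24, 36, 48, 72, 144

Possible subgroup orders: {1, 2, 3, 4, 6, 8, 9, 12, 16, 18, 24, 36, 48, 72, 144}


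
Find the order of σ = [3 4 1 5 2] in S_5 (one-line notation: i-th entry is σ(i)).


Cycle decomposition: (1 3) (2 4 5)
Cycle lengths: 2, 3
Order = lcm(2, 3) = 6

ord(σ) = 6


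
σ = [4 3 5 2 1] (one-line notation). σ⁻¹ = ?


To find σ⁻¹, swap domain and range:
σ(1) = 4 → σ⁻¹(4) = 1
σ(2) = 3 → σ⁻¹(3) = 2
σ(3) = 5 → σ⁻¹(5) = 3
σ(4) = 2 → σ⁻¹(2) = 4
σ(5) = 1 → σ⁻¹(1) = 5

σ⁻¹ = [5 4 2 1 3]


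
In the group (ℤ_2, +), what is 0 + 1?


Operation: addition mod 2
0 + 1 = (a + b) mod 2 with a = 0, b = 1

0 + 1 = 1


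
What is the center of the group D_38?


Z(G) = {g ∈ G | gx = xg for all x ∈ G}
For even n, Z(D_n) = {e, r^(n/2)}: the 180° rotation r^19 commutes with every reflection and rotation

Z(D_38) = {e, r^19}


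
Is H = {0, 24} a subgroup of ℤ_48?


Subgroup test for H = {0, 24} in (ℤ_48, +):
(1) 0 ∈ H? Yes
(2) Closure: for all a,b ∈ H, (a+b) mod 48 ∈ H? Yes
(3) Inverses: for all a ∈ H, -a mod 48 ∈ H? Yes

Yes, H is a subgroup of ℤ_48


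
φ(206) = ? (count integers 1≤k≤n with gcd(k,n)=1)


Factor n: 206 = 2 × 103
φ(n) = n · ∏(1 - 1/p) over distinct primes p | n
φ(206) = 206 · (1 - 1/2) · (1 - 1/103) = 102

φ(206) = 102


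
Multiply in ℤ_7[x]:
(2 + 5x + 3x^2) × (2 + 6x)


Expand and collect like terms; reduce coefficients mod 7:
x^0: 2·2 = 4 ≡ 4 (mod 7)
x^1: 2·6 + 5·2 = 22 ≡ 1 (mod 7)
x^2: 5·6 + 3·2 = 36 ≡ 1 (mod 7)
x^3: 3·6 = 18 ≡ 4 (mod 7)
Result: 4 + x + x^2 + 4x^3

f · g = 4 + x + x^2 + 4x^3


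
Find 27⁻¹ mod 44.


Use the extended Euclidean algorithm to write 1 = 27·s + 44·t; then s mod 44 is the inverse.
Euclidean algorithm:
  27 = 0·44 + 27
  44 = 1·27 + 17
  27 = 1·17 + 10
  17 = 1·10 + 7
  10 = 1·7 + 3
  7 = 2·3 + 1
  3 = 3·1 + 0
gcd(27,44) = 1
Back-substitution gives: 27·(-13) + 44·(8) = 1
So 27⁻¹ ≡ -13 ≡ 31 (mod 44)
Check: 27 × 31 = 837 ≡ 1 (mod 44) ✓

27⁻¹ ≡ 31 (mod 44)


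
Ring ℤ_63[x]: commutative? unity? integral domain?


ℤ_63 has zero divisors (3·21 ≡ 0), and these lift to constant zero divisors in ℤ_63[x]; so not an integral domain
Commutative: Yes
Integral domain: No
Has unity: Yes

ℤ_63[x]: Commutative=Yes, Unity=Yes


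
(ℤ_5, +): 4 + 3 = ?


Operation: addition mod 5
4 + 3 = (a + b) mod 5 with a = 4, b = 3

4 + 3 = 2


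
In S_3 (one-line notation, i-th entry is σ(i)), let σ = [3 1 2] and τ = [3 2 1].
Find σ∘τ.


σ∘τ: apply τ first, then σ
1 →τ 3 →σ 2
2 →τ 2 →σ 1
3 →τ 1 →σ 3

σ∘τ = [2 1 3]


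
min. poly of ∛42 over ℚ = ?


∛42 satisfies x³ - 42 = 0, irreducible over ℚ (no rational root; 42 is not a perfect cube)

Minimal polynomial: x³ - 42


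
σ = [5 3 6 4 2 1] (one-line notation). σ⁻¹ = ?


To find σ⁻¹, swap domain and range:
σ(1) = 5 → σ⁻¹(5) = 1
σ(2) = 3 → σ⁻¹(3) = 2
σ(3) = 6 → σ⁻¹(6) = 3
σ(4) = 4 → σ⁻¹(4) = 4
σ(5) = 2 → σ⁻¹(2) = 5
σ(6) = 1 → σ⁻¹(1) = 6

σ⁻¹ = [6 5 2 4 1 3]


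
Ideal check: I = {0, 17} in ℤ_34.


Check ideal conditions for I = {0, 17} in ℤ_34:
(1) I is an additive subgroup? Yes
(2) For r ∈ ℤ_34 and a ∈ I: r·a ∈ I? Yes

Yes, I is an ideal of ℤ_34


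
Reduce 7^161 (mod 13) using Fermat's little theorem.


Fermat's little theorem: if p is prime and gcd(a,p)=1, then a^(p-1) ≡ 1 (mod p)
p = 13 is prime, gcd(7,13) = 1
Reduce exponent: 161 mod 12 = 5
So 7^161 ≡ 7^5 (mod 13)
7^5 mod 13 = 11

7^161 ≡ 11 (mod 13)


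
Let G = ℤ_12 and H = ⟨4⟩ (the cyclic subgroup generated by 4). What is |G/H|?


|⟨4⟩| = n / gcd(4, 12) = 12 / 4 = 3
H is normal (ℤ_12 is abelian).
|G/H| = |G| / |H| = 12 / 3 = 4

|G/H| = 4


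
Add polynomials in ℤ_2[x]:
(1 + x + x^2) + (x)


Add coefficients mod 2:
x^0: 1 + 0 = 1 (mod 2)
x^1: 1 + 1 = 0 (mod 2)
x^2: 1 + 0 = 1 (mod 2)
Result: 1 + x^2

f + g = 1 + x^2


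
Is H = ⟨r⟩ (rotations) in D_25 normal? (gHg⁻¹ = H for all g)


H = ⟨r⟩ (rotations) in D_25
The rotation subgroup ⟨r⟩ has index 2 in D_25, so it is normal

Yes, normal subgroup


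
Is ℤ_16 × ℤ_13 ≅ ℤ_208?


Comparing ℤ_16 × ℤ_13 and ℤ_208:
gcd(16,13) = 1, so ℤ_16 × ℤ_13 ≅ ℤ_208 (CRT)

Yes, ℤ_16 × ℤ_13 ≅ ℤ_208


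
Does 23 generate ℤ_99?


g generates ℤ_n iff gcd(g, n) = 1
gcd(23, 99) = 1
Since gcd = 1, 23 is a generator.

Yes, 23 generates ℤ_99


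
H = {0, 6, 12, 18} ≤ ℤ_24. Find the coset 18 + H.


18 + H = {18 + h (mod 24) : h ∈ H}
18+0=18, 18+6=0, 18+12=6, 18+18=12
18 + H = {0, 6, 12, 18} = 0 + H

18 + H = {0, 6, 12, 18}


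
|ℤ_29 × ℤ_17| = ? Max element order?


|ℤ_29 × ℤ_17| = 29 × 17 = 493
Max element order = lcm(29,17) = 493
Cyclic? Yes (gcd=1)

|ℤ_29×ℤ_17| = 493, max element order = 493


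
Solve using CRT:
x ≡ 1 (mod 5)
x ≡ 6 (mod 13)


m₁ = 5, m₂ = 13, gcd = 1, so CRT applies. M = m₁·m₂ = 65
Let M₁ = M/m₁ = 13, M₂ = M/m₂ = 5
Find y₁ ≡ M₁⁻¹ (mod m₁): 13⁻¹ ≡ 2 (mod 5)
Find y₂ ≡ M₂⁻¹ (mod m₂): 5⁻¹ ≡ 8 (mod 13)
x = a₁·M₁·y₁ + a₂·M₂·y₂ = 1·13·2 + 6·5·8 = 266
Reduce mod 65: x ≡ 6
Check: 6 mod 5 = 1 ✓, 6 mod 13 = 6 ✓

x ≡ 6 (mod 65)
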